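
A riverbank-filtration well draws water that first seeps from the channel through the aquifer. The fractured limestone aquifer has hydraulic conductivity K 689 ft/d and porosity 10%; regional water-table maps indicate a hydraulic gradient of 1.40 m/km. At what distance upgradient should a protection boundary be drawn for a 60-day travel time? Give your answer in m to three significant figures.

K = 689 ft/d × 0.3048 = 210.0 m/d
q = Ki = 210.0 × 0.0014 = 0.2940 m/d
v = Ki/n = 210.0·0.0014/0.10 = 2.940 m/d
L = v × T = 2.940 × 60 = 176.4 m

176 m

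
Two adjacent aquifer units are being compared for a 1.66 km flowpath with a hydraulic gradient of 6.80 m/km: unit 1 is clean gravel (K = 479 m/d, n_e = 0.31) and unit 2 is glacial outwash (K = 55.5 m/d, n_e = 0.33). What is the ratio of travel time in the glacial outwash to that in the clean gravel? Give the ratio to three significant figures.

9.19

Unit 1 (clean gravel): v = 479×0.0068/0.31 = 10.51 m/d, t = 1660/10.51 = 158.0 d
Unit 2 (glacial outwash): v = 55.5×0.0068/0.33 = 1.144 m/d, t = 1660/1.144 = 1452 d
t(glacial outwash) / t(clean gravel) = 1452/158.0 = 9.19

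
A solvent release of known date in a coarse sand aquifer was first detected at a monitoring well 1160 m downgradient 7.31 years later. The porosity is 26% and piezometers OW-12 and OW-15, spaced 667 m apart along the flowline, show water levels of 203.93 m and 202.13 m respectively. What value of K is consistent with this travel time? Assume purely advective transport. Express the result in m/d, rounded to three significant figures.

Hydraulic gradient i = (203.93 − 202.13) / 667 = 1.80 / 667 = 0.002699
t = 7.31 years = 2668 d
v = L / t = 1160 / 2668 = 0.4348 m/d
K = v · n / i = 0.4348 × 0.26 / 0.002699 = 41.9 m/d

41.9 m/d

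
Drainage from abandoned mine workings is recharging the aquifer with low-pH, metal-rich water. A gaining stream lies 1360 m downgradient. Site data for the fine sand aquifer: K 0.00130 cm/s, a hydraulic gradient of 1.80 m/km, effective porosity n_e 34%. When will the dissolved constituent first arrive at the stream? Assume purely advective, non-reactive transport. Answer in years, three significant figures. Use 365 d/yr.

627 years

K = 0.00130 cm/s × 864 = 1.123 m/d
Darcy flux q = K·i = 1.123 × 0.0018 = 0.002022 m/d
Seepage velocity v = q / n = 0.002022 / 0.34 = 0.005946 m/d
t = L / v = 1360 / 0.005946 = 228700 d
   = 228700 / 365 = 627 yr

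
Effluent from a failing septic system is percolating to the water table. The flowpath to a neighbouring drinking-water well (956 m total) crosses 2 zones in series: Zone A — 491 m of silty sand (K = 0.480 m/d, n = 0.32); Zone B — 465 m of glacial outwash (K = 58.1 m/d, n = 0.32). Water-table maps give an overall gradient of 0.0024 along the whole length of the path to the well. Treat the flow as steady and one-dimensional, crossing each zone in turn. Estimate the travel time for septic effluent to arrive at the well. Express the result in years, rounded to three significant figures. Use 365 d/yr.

For zones in series the flux q is common to all zones; the equivalent conductivity is the harmonic (thickness-weighted) mean, K_eq = L_total / Σ(L_j/K_j).
Σ(L/K) = 491/0.480 + 465/58.1 = 1023 + 8.003 = 1031 d
K_eq = L_total / Σ(L/K) = 956 / 1031 = 0.9273 m/d
q = K_eq · i = 0.9273 × 0.0024 = 0.002226 m/d (same in every zone)
Zone A: v = q/n = 0.002226/0.32 = 0.006955 m/d → t_A = 491/0.006955 = 70600 d
Zone B: v = q/n = 0.002226/0.32 = 0.006955 m/d → t_B = 465/0.006955 = 66860 d
Total t = 70600 + 66860 = 137500 d
   = 137500 / 365 = 377 yr

377 years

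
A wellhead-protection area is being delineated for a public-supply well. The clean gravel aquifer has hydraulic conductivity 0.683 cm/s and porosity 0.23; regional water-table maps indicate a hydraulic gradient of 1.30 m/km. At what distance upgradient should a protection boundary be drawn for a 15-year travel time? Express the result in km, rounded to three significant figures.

18.3 km

K = 0.683 cm/s × 864 = 590.1 m/d
Specific discharge q = 590.1 × 0.0013 = 0.7671 m/d
v_s = q/n_e = 0.7671/0.23 = 3.335 m/d
T = 15 yr × 365 = 5475 d
L = v × T = 3.335 × 5475 = 18260 m
   = 18.3 km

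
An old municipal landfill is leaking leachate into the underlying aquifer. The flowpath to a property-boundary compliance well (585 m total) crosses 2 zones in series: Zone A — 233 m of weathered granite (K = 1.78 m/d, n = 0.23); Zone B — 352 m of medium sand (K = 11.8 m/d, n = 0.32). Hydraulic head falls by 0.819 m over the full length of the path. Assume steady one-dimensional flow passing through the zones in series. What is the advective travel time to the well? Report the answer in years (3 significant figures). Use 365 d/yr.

89.4 years

Steady 1-D flow in series ⇒ the Darcy flux q is identical in every zone and the zone head losses add (resistances L/K in series).
Σ(L/K) = 233/1.78 + 352/11.8 = 130.9 + 29.83 = 160.7 d
q = ΔH / Σ(L/K) = 0.819 / 160.7 = 0.005096 m/d (same in every zone)
Zone A: v = q/n = 0.005096/0.23 = 0.02215 m/d → t_A = 233/0.02215 = 10520 d
Zone B: v = q/n = 0.005096/0.32 = 0.01592 m/d → t_B = 352/0.01592 = 22110 d
Total t = 10520 + 22110 = 32620 d
   = 32620 / 365 = 89.4 yr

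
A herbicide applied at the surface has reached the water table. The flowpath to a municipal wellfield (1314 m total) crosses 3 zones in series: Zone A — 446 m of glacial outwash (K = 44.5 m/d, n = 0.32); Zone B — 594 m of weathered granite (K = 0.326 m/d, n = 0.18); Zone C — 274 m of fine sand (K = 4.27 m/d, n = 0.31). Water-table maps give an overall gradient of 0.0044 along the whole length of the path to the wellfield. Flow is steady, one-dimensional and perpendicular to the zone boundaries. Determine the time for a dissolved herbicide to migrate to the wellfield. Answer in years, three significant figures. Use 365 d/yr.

Steady 1-D flow in series ⇒ the Darcy flux q is identical in every zone and the zone head losses add (resistances L/K in series).
Σ(L/K) = 446/44.5 + 594/0.326 + 274/4.27 = 10.02 + 1822 + 64.17 = 1896 d
K_eq = L_total / Σ(L/K) = 1314 / 1896 = 0.6929 m/d
q = K_eq · i = 0.6929 × 0.0044 = 0.003049 m/d (same in every zone)
Zone A: v = q/n = 0.003049/0.32 = 0.009528 m/d → t_A = 446/0.009528 = 46810 d
Zone B: v = q/n = 0.003049/0.18 = 0.01694 m/d → t_B = 594/0.01694 = 35070 d
Zone C: v = q/n = 0.003049/0.31 = 0.009835 m/d → t_C = 274/0.009835 = 27860 d
Total t = 46810 + 35070 + 27860 = 109700 d
   = 109700 / 365 = 301 yr

301 years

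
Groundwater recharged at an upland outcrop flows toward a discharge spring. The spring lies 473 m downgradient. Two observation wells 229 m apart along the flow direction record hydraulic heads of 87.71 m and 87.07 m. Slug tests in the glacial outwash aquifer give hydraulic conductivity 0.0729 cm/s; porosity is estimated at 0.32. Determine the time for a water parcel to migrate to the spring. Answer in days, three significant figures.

Hydraulic gradient i = (87.71 − 87.07) / 229 = 0.64 / 229 = 0.002795
K = 0.0729 cm/s × 864 = 62.99 m/d
q = Ki = 62.99 × 0.002795 = 0.1760 m/d
v_s = q/n_e = 0.1760/0.32 = 0.5501 m/d
t = L / v = 473 / 0.5501 = 859.9 d

860 days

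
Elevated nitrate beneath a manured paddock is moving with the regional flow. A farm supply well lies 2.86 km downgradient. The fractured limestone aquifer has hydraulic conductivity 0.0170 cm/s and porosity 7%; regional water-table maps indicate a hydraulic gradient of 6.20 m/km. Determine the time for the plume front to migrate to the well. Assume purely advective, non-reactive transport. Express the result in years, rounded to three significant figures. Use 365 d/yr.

K = 0.0170 cm/s × 864 = 14.69 m/d
Darcy flux q = K·i = 14.69 × 0.0062 = 0.09107 m/d
v_s = q/n_e = 0.09107/0.07 = 1.301 m/d
L = 2.86 km = 2860 m
t = L / v = 2860 / 1.301 = 2198 d
   = 2198 / 365 = 6.02 yr

6.02 years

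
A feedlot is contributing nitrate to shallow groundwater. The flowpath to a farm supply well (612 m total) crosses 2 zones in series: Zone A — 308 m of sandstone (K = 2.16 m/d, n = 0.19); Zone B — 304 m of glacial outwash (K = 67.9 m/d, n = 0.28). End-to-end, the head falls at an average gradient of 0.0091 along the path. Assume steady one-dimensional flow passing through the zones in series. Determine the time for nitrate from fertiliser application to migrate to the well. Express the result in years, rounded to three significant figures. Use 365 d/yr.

10.4 years

For zones in series the flux q is common to all zones; the equivalent conductivity is the harmonic (thickness-weighted) mean, K_eq = L_total / Σ(L_j/K_j).
Σ(L/K) = 308/2.16 + 304/67.9 = 142.6 + 4.477 = 147.1 d
K_eq = L_total / Σ(L/K) = 612 / 147.1 = 4.161 m/d
q = K_eq · i = 4.161 × 0.0091 = 0.03787 m/d (same in every zone)
Zone A: v = q/n = 0.03787/0.19 = 0.1993 m/d → t_A = 308/0.1993 = 1545 d
Zone B: v = q/n = 0.03787/0.28 = 0.1352 m/d → t_B = 304/0.1352 = 2248 d
Total t = 1545 + 2248 = 3793 d
   = 3793 / 365 = 10.4 yr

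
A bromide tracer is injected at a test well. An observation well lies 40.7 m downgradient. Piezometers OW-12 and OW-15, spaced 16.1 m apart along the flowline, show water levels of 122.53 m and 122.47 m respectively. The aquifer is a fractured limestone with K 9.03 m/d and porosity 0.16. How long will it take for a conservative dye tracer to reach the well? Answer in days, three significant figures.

Hydraulic gradient i = (122.53 − 122.47) / 16.1 = 0.06 / 16.1 = 0.003727
Specific discharge q = 9.03 × 0.003727 = 0.03365 m/d
Seepage velocity v = q / n = 0.03365 / 0.16 = 0.2103 m/d
t = L / v = 40.7 / 0.2103 = 193.5 d

194 days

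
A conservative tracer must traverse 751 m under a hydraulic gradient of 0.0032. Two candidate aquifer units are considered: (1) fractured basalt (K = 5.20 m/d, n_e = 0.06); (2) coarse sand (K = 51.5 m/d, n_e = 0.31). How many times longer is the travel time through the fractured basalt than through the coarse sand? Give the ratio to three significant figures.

1.92

Unit 1 (fractured basalt): v = 5.20×0.0032/0.06 = 0.2773 m/d, t = 751/0.2773 = 2708 d
Unit 2 (coarse sand): v = 51.5×0.0032/0.31 = 0.5316 m/d, t = 751/0.5316 = 1413 d
t(fractured basalt) / t(coarse sand) = 2708/1413 = 1.92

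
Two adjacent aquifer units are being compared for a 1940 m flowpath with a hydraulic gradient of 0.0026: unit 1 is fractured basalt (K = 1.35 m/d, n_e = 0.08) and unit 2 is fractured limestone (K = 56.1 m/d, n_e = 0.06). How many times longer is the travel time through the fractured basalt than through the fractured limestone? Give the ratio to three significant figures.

Unit 1 (fractured basalt): v = 1.35×0.0026/0.08 = 0.04388 m/d, t = 1940/0.04388 = 44220 d
Unit 2 (fractured limestone): v = 56.1×0.0026/0.06 = 2.431 m/d, t = 1940/2.431 = 798.0 d
t(fractured basalt) / t(fractured limestone) = 44220/798.0 = 55.4

55.4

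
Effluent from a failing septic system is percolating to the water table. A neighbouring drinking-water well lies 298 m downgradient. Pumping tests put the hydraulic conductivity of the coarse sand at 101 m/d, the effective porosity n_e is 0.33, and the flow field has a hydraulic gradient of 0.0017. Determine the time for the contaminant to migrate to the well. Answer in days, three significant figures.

Darcy flux q = K·i = 101 × 0.0017 = 0.1717 m/d
Seepage velocity v = q / n = 0.1717 / 0.33 = 0.5203 m/d
t = L / v = 298 / 0.5203 = 572.7 d

573 days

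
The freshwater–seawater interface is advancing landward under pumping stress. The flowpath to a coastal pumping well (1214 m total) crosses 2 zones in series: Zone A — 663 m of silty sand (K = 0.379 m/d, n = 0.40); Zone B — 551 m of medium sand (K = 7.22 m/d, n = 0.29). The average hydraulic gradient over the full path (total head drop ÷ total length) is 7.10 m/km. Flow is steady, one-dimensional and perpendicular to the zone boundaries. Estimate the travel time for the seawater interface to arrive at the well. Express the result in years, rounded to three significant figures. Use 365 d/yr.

247 years

For zones in series the flux q is common to all zones; the equivalent conductivity is the harmonic (thickness-weighted) mean, K_eq = L_total / Σ(L_j/K_j).
Σ(L/K) = 663/0.379 + 551/7.22 = 1749 + 76.32 = 1826 d
K_eq = L_total / Σ(L/K) = 1214 / 1826 = 0.6650 m/d
q = K_eq · i = 0.6650 × 0.0071 = 0.004721 m/d (same in every zone)
Zone A: v = q/n = 0.004721/0.40 = 0.01180 m/d → t_A = 663/0.01180 = 56170 d
Zone B: v = q/n = 0.004721/0.29 = 0.01628 m/d → t_B = 551/0.01628 = 33840 d
Total t = 56170 + 33840 = 90020 d
   = 90020 / 365 = 247 yr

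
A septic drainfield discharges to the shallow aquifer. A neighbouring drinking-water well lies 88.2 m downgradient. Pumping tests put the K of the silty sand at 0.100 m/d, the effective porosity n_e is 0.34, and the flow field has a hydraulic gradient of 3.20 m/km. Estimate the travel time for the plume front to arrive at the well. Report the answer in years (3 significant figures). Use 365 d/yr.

257 years

Darcy flux q = K·i = 0.100 × 0.0032 = 3.200e-4 m/d
Average linear velocity = 3.200e-4 / 0.34 = 9.412e-4 m/d
t = L / v = 88.2 / 9.412e-4 = 93710 d
   = 93710 / 365 = 257 yr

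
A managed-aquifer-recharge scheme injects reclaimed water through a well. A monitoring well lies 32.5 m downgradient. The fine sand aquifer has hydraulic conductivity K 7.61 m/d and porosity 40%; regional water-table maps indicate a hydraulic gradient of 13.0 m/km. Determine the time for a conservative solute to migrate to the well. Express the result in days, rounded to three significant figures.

131 days

Specific discharge q = 7.61 × 0.013 = 0.09893 m/d
v = Ki/n = 7.61·0.013/0.40 = 0.2473 m/d
t = L / v = 32.5 / 0.2473 = 131.4 d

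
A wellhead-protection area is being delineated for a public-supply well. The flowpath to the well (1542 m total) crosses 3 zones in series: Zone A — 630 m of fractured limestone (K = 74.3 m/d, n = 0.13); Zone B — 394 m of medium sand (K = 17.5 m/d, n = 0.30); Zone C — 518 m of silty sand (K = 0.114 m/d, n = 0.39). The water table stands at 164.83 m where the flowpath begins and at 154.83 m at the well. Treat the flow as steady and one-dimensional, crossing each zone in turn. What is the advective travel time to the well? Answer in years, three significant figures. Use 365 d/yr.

504 years

Total head drop ΔH = 164.83 − 154.83 = 10.00 m
Steady 1-D flow in series ⇒ the Darcy flux q is identical in every zone and the zone head losses add (resistances L/K in series).
Σ(L/K) = 630/74.3 + 394/17.5 + 518/0.114 = 8.479 + 22.51 + 4544 = 4575 d
q = ΔH / Σ(L/K) = 10.00 / 4575 = 0.002186 m/d (same in every zone)
Zone A: v = q/n = 0.002186/0.13 = 0.01681 m/d → t_A = 630/0.01681 = 37470 d
Zone B: v = q/n = 0.002186/0.30 = 0.007286 m/d → t_B = 394/0.007286 = 54070 d
Zone C: v = q/n = 0.002186/0.39 = 0.005605 m/d → t_C = 518/0.005605 = 92420 d
Total t = 37470 + 54070 + 92420 = 184000 d
   = 184000 / 365 = 504 yr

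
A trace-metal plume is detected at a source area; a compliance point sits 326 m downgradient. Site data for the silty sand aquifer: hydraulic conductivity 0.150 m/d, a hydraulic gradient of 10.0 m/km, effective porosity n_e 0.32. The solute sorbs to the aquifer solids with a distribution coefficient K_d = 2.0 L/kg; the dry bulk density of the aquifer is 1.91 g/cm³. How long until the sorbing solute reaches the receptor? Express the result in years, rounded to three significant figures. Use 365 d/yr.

2470 years

Darcy flux q = K·i = 0.150 × 0.010 = 0.001500 m/d
v_s = q/n_e = 0.001500/0.32 = 0.004688 m/d
Retardation R = 1 + ρ_b·K_d/n = 1 + 1.91×2.0/0.32 = 12.94
Contaminant velocity v_c = v/R = 0.004688/12.94 = 3.623e-4 m/d
t = L/v_c = 326/3.623e-4 = 899800 d
   = 899800/365 = 2470 yr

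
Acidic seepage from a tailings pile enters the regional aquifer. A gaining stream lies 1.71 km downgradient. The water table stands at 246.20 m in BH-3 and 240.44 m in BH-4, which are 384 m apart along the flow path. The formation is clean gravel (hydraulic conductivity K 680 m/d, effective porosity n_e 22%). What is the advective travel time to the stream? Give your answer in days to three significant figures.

Hydraulic gradient i = (246.20 − 240.44) / 384 = 5.76 / 384 = 0.01500
q = Ki = 680 × 0.01500 = 10.20 m/d
Average linear velocity = 10.20 / 0.22 = 46.36 m/d
L = 1.71 km = 1710 m
t = L / v = 1710 / 46.36 = 36.88 d

36.9 days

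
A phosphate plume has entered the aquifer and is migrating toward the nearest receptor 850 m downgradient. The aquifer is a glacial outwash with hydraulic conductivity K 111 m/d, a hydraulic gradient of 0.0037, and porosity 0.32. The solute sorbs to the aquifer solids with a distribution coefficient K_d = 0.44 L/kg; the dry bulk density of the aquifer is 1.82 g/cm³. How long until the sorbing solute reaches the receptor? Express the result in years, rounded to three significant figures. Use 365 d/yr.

Darcy flux q = K·i = 111 × 0.0037 = 0.4107 m/d
v_s = q/n_e = 0.4107/0.32 = 1.283 m/d
Retardation R = 1 + ρ_b·K_d/n = 1 + 1.82×0.44/0.32 = 3.503
Contaminant velocity v_c = v/R = 1.283/3.503 = 0.3664 m/d
t = L/v_c = 850/0.3664 = 2320 d
   = 2320/365 = 6.36 yr

6.36 years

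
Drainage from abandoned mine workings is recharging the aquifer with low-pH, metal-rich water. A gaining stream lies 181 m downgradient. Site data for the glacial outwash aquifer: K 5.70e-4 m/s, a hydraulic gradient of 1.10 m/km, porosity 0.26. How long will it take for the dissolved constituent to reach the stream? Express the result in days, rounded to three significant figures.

869 days

K = 5.70e-4 m/s × 86400 s/d = 49.25 m/d
Specific discharge q = 49.25 × 0.0011 = 0.05417 m/d
Seepage velocity v = q / n = 0.05417 / 0.26 = 0.2084 m/d
t = L / v = 181 / 0.2084 = 868.7 d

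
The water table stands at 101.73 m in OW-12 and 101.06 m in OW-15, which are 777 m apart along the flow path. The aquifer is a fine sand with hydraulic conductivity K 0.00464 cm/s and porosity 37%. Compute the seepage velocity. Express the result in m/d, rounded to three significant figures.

Hydraulic gradient i = (101.73 − 101.06) / 777 = 0.67 / 777 = 8.623e-4
K = 0.00464 cm/s × 864 = 4.009 m/d
Specific discharge q = 4.009 × 8.623e-4 = 0.003457 m/d
v_s = q/n_e = 0.003457/0.37 = 0.009343 m/d

0.00934 m/d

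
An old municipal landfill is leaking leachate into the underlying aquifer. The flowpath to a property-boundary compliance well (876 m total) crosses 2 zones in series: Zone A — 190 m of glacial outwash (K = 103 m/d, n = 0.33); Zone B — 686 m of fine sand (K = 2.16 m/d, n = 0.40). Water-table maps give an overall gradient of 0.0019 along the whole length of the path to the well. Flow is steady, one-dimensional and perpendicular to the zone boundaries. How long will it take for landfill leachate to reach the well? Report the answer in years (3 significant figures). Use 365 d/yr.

Continuity: the same q passes through each zone, so ΔH = q·Σ(L_j/K_j) — the zones act as resistances in series.
Σ(L/K) = 190/103 + 686/2.16 = 1.845 + 317.6 = 319.4 d
K_eq = L_total / Σ(L/K) = 876 / 319.4 = 2.742 m/d
q = K_eq · i = 2.742 × 0.0019 = 0.005210 m/d (same in every zone)
Zone A: v = q/n = 0.005210/0.33 = 0.01579 m/d → t_A = 190/0.01579 = 12030 d
Zone B: v = q/n = 0.005210/0.40 = 0.01303 m/d → t_B = 686/0.01303 = 52660 d
Total t = 12030 + 52660 = 64700 d
   = 64700 / 365 = 177 yr

177 years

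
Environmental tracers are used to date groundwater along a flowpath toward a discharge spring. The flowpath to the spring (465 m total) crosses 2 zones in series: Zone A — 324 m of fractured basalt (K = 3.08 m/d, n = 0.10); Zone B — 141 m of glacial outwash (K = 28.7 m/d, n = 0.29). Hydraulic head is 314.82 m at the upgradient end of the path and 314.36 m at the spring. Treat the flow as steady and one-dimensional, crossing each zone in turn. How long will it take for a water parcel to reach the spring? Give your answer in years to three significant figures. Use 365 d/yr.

48.1 years

Total head drop ΔH = 314.82 − 314.36 = 0.46 m
Continuity: the same q passes through each zone, so ΔH = q·Σ(L_j/K_j) — the zones act as resistances in series.
Σ(L/K) = 324/3.08 + 141/28.7 = 105.2 + 4.913 = 110.1 d
q = ΔH / Σ(L/K) = 0.46 / 110.1 = 0.004178 m/d (same in every zone)
Zone A: v = q/n = 0.004178/0.10 = 0.04178 m/d → t_A = 324/0.04178 = 7755 d
Zone B: v = q/n = 0.004178/0.29 = 0.01441 m/d → t_B = 141/0.01441 = 9788 d
Total t = 7755 + 9788 = 17540 d
   = 17540 / 365 = 48.1 yr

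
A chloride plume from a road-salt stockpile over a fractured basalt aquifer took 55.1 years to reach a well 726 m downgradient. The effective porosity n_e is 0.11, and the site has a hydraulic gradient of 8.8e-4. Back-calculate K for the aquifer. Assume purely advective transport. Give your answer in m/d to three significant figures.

t = 55.1 years = 20110 d
v = L / t = 726 / 20110 = 0.03610 m/d
K = v · n / i = 0.03610 × 0.11 / 8.8e-4 = 4.51 m/d

4.51 m/d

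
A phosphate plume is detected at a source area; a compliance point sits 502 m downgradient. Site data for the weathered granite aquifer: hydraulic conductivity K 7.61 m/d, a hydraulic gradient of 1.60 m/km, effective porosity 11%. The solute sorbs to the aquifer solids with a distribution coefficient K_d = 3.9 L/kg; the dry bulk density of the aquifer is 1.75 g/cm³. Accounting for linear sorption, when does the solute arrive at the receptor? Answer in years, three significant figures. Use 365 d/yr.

Darcy flux q = K·i = 7.61 × 0.0016 = 0.01218 m/d
v = Ki/n = 7.61·0.0016/0.11 = 0.1107 m/d
Retardation R = 1 + ρ_b·K_d/n = 1 + 1.75×3.9/0.11 = 63.05
Contaminant velocity v_c = v/R = 0.1107/63.05 = 0.001756 m/d
t = L/v_c = 502/0.001756 = 285900 d
   = 285900/365 = 783 yr

783 years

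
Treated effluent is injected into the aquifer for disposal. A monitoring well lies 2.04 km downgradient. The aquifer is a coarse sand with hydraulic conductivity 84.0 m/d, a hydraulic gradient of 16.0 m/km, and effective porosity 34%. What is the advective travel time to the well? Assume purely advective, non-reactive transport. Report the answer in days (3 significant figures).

516 days

q = Ki = 84.0 × 0.016 = 1.344 m/d
Seepage velocity v = q / n = 1.344 / 0.34 = 3.953 m/d
L = 2.04 km = 2040 m
t = L / v = 2040 / 3.953 = 516.1 d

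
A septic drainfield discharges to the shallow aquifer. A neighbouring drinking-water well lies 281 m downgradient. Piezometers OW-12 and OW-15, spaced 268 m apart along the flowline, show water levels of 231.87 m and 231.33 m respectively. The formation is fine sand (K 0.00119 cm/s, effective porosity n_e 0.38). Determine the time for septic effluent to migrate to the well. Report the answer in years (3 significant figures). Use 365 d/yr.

Hydraulic gradient i = (231.87 − 231.33) / 268 = 0.54 / 268 = 0.002015
K = 0.00119 cm/s × 864 = 1.028 m/d
q = Ki = 1.028 × 0.002015 = 0.002072 m/d
Average linear velocity = 0.002072 / 0.38 = 0.005452 m/d
t = L / v = 281 / 0.005452 = 51540 d
   = 51540 / 365 = 141 yr

141 years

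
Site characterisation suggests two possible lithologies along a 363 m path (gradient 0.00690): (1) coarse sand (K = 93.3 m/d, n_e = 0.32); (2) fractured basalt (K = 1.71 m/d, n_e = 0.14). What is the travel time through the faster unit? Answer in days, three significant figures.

Unit 1 (coarse sand): v = 93.3×0.0069/0.32 = 2.012 m/d, t = 363/2.012 = 180.4 d
Unit 2 (fractured basalt): v = 1.71×0.0069/0.14 = 0.08428 m/d, t = 363/0.08428 = 4307 d
Faster unit: t = 180 d

180 days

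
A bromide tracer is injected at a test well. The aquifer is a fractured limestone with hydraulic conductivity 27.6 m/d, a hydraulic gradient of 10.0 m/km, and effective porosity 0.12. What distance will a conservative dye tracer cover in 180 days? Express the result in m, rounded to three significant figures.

q = Ki = 27.6 × 0.010 = 0.2760 m/d
v_s = q/n_e = 0.2760/0.12 = 2.300 m/d
L = v × T = 2.300 × 180 = 414.0 m

414 m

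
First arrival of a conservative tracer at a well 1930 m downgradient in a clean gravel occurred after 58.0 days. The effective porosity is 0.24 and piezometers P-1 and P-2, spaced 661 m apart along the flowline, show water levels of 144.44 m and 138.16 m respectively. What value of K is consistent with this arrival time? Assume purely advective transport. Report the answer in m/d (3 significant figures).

Hydraulic gradient i = (144.44 − 138.16) / 661 = 6.28 / 661 = 0.009501
v = L / t = 1930 / 58.0 = 33.28 m/d
K = v · n / i = 33.28 × 0.24 / 0.009501 = 841 m/d

841 m/d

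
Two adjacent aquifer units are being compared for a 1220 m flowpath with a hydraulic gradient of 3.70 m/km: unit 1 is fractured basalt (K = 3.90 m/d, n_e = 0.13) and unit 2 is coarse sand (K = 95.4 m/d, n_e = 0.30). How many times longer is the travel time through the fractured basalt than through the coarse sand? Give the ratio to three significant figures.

10.6

Unit 1 (fractured basalt): v = 3.90×0.0037/0.13 = 0.1110 m/d, t = 1220/0.1110 = 10990 d
Unit 2 (coarse sand): v = 95.4×0.0037/0.30 = 1.177 m/d, t = 1220/1.177 = 1037 d
t(fractured basalt) / t(coarse sand) = 10990/1037 = 10.6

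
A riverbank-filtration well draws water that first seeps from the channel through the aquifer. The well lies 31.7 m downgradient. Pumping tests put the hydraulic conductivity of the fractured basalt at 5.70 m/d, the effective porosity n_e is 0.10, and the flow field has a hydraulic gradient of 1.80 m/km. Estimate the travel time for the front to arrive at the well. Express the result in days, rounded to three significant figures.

309 days

q = Ki = 5.70 × 0.0018 = 0.01026 m/d
v_s = q/n_e = 0.01026/0.10 = 0.1026 m/d
t = L / v = 31.7 / 0.1026 = 309.0 d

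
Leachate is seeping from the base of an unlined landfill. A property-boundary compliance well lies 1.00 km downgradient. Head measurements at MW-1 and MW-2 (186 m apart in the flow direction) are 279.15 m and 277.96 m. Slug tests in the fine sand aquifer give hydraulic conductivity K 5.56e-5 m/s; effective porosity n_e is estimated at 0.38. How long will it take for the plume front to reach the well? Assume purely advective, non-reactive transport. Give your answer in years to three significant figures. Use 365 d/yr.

33.9 years

Hydraulic gradient i = (279.15 − 277.96) / 186 = 1.19 / 186 = 0.006398
K = 5.56e-5 m/s × 86400 s/d = 4.804 m/d
q = Ki = 4.804 × 0.006398 = 0.03073 m/d
Seepage velocity v = q / n = 0.03073 / 0.38 = 0.08088 m/d
L = 1.00 km = 1000 m
t = L / v = 1000 / 0.08088 = 12360 d
   = 12360 / 365 = 33.9 yr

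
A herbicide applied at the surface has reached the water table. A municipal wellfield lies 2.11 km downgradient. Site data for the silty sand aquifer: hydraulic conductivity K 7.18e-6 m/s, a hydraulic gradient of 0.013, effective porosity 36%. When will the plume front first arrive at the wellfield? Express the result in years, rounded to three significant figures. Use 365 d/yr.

K = 7.18e-6 m/s × 86400 s/d = 0.6204 m/d
Darcy flux q = K·i = 0.6204 × 0.013 = 0.008065 m/d
Seepage velocity v = q / n = 0.008065 / 0.36 = 0.02240 m/d
L = 2.11 km = 2110 m
t = L / v = 2110 / 0.02240 = 94190 d
   = 94190 / 365 = 258 yr

258 years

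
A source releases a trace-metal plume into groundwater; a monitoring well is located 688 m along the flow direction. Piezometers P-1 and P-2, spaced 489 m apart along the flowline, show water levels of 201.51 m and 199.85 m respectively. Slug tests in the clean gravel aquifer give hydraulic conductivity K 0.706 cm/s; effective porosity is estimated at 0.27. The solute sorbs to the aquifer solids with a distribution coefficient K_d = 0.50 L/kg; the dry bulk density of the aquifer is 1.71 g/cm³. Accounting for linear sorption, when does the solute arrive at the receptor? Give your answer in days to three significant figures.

Hydraulic gradient i = (201.51 − 199.85) / 489 = 1.66 / 489 = 0.003395
K = 0.706 cm/s × 864 = 610.0 m/d
q = Ki = 610.0 × 0.003395 = 2.071 m/d
Seepage velocity v = q / n = 2.071 / 0.27 = 7.669 m/d
Retardation R = 1 + ρ_b·K_d/n = 1 + 1.71×0.50/0.27 = 4.167
Contaminant velocity v_c = v/R = 7.669/4.167 = 1.841 m/d
t = L/v_c = 688/1.841 = 373.8 d

374 days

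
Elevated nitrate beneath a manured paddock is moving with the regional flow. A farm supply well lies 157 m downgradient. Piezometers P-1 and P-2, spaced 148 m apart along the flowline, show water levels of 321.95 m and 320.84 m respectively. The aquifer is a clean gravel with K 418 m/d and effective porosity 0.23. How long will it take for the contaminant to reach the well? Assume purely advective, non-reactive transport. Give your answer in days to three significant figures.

11.5 days

Hydraulic gradient i = (321.95 − 320.84) / 148 = 1.11 / 148 = 0.007500
Darcy flux q = K·i = 418 × 0.007500 = 3.135 m/d
Average linear velocity = 3.135 / 0.23 = 13.63 m/d
t = L / v = 157 / 13.63 = 11.52 d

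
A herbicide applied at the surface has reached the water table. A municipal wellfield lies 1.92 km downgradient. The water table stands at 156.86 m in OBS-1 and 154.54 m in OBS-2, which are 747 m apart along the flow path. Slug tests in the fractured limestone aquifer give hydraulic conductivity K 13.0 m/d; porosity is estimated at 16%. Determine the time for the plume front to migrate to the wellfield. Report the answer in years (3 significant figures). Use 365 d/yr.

20.8 years

Hydraulic gradient i = (156.86 − 154.54) / 747 = 2.32 / 747 = 0.003106
Specific discharge q = 13.0 × 0.003106 = 0.04037 m/d
v = Ki/n = 13.0·0.003106/0.16 = 0.2523 m/d
L = 1.92 km = 1920 m
t = L / v = 1920 / 0.2523 = 7609 d
   = 7609 / 365 = 20.8 yr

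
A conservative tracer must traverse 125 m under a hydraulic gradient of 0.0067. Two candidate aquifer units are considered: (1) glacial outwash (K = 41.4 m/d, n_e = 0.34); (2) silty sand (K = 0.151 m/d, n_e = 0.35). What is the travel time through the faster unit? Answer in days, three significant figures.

Unit 1 (glacial outwash): v = 41.4×0.0067/0.34 = 0.8158 m/d, t = 125/0.8158 = 153.2 d
Unit 2 (silty sand): v = 0.151×0.0067/0.35 = 0.002891 m/d, t = 125/0.002891 = 43240 d
Faster unit: t = 153 d

153 days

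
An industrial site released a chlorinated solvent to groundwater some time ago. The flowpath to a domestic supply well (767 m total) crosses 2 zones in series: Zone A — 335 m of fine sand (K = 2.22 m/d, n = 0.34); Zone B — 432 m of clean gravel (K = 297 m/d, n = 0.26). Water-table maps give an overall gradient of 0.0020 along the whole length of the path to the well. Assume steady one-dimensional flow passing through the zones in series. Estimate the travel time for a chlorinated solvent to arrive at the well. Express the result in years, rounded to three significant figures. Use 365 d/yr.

For zones in series the flux q is common to all zones; the equivalent conductivity is the harmonic (thickness-weighted) mean, K_eq = L_total / Σ(L_j/K_j).
Σ(L/K) = 335/2.22 + 432/297 = 150.9 + 1.455 = 152.4 d
K_eq = L_total / Σ(L/K) = 767 / 152.4 = 5.034 m/d
q = K_eq · i = 5.034 × 0.0020 = 0.01007 m/d (same in every zone)
Zone A: v = q/n = 0.01007/0.34 = 0.02961 m/d → t_A = 335/0.02961 = 11310 d
Zone B: v = q/n = 0.01007/0.26 = 0.03873 m/d → t_B = 432/0.03873 = 11160 d
Total t = 11310 + 11160 = 22470 d
   = 22470 / 365 = 61.6 yr

61.6 years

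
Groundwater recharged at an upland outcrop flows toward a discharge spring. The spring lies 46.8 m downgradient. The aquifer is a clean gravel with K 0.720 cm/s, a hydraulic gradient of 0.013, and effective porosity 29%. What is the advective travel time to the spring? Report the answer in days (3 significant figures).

1.68 days

K = 0.720 cm/s × 864 = 622.1 m/d
Darcy flux q = K·i = 622.1 × 0.013 = 8.087 m/d
Average linear velocity = 8.087 / 0.29 = 27.89 m/d
t = L / v = 46.8 / 27.89 = 1.678 d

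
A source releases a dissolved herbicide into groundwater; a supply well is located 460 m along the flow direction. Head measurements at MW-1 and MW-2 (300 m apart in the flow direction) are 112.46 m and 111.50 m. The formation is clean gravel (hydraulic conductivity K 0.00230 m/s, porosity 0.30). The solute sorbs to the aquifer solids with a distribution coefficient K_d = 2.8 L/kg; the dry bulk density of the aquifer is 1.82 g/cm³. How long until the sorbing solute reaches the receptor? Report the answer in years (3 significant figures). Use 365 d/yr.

10.7 years

Hydraulic gradient i = (112.46 − 111.50) / 300 = 0.96 / 300 = 0.003200
K = 0.00230 m/s × 86400 s/d = 198.7 m/d
Darcy flux q = K·i = 198.7 × 0.003200 = 0.6359 m/d
Average linear velocity = 0.6359 / 0.30 = 2.120 m/d
Retardation R = 1 + ρ_b·K_d/n = 1 + 1.82×2.8/0.30 = 17.99
Contaminant velocity v_c = v/R = 2.120/17.99 = 0.1178 m/d
t = L/v_c = 460/0.1178 = 3903 d
   = 3903/365 = 10.7 yr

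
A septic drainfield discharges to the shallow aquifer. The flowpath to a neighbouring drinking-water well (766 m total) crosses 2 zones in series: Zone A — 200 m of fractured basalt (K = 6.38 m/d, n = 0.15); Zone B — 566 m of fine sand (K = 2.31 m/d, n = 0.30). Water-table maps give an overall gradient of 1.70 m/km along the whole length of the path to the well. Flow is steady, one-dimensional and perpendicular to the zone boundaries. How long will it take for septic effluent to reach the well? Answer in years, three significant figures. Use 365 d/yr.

116 years

Continuity: the same q passes through each zone, so ΔH = q·Σ(L_j/K_j) — the zones act as resistances in series.
Σ(L/K) = 200/6.38 + 566/2.31 = 31.35 + 245.0 = 276.4 d
K_eq = L_total / Σ(L/K) = 766 / 276.4 = 2.772 m/d
q = K_eq · i = 2.772 × 0.0017 = 0.004712 m/d (same in every zone)
Zone A: v = q/n = 0.004712/0.15 = 0.03141 m/d → t_A = 200/0.03141 = 6367 d
Zone B: v = q/n = 0.004712/0.30 = 0.01571 m/d → t_B = 566/0.01571 = 36040 d
Total t = 6367 + 36040 = 42400 d
   = 42400 / 365 = 116 yr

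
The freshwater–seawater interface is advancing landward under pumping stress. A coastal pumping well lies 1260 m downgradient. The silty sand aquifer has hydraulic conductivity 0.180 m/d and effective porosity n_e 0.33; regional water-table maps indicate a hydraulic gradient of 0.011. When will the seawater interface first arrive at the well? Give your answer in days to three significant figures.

210000 days

Specific discharge q = 0.180 × 0.011 = 0.001980 m/d
Seepage velocity v = q / n = 0.001980 / 0.33 = 0.006000 m/d
t = L / v = 1260 / 0.006000 = 210000 d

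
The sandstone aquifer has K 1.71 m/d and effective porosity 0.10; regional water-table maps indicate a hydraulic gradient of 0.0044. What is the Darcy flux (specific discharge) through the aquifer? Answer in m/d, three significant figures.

0.00752 m/d

Specific discharge q = 1.71 × 0.0044 = 0.007524 m/d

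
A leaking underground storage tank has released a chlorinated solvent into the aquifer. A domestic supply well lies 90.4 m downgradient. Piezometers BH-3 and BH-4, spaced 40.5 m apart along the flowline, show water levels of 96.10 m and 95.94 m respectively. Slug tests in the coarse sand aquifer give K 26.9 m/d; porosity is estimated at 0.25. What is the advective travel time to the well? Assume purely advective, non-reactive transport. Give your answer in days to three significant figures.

213 days

Hydraulic gradient i = (96.10 − 95.94) / 40.5 = 0.16 / 40.5 = 0.003951
Specific discharge q = 26.9 × 0.003951 = 0.1063 m/d
v_s = q/n_e = 0.1063/0.25 = 0.4251 m/d
t = L / v = 90.4 / 0.4251 = 212.7 d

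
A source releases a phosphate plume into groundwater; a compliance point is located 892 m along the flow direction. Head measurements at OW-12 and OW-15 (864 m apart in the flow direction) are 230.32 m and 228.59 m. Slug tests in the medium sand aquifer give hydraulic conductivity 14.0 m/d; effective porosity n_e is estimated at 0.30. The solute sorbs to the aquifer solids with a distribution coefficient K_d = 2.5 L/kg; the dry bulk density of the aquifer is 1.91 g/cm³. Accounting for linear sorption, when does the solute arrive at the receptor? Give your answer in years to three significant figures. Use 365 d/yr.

Hydraulic gradient i = (230.32 − 228.59) / 864 = 1.73 / 864 = 0.002002
Specific discharge q = 14.0 × 0.002002 = 0.02803 m/d
v_s = q/n_e = 0.02803/0.30 = 0.09344 m/d
Retardation R = 1 + ρ_b·K_d/n = 1 + 1.91×2.5/0.30 = 16.92
Contaminant velocity v_c = v/R = 0.09344/16.92 = 0.005524 m/d
t = L/v_c = 892/0.005524 = 161500 d
   = 161500/365 = 442 yr

442 years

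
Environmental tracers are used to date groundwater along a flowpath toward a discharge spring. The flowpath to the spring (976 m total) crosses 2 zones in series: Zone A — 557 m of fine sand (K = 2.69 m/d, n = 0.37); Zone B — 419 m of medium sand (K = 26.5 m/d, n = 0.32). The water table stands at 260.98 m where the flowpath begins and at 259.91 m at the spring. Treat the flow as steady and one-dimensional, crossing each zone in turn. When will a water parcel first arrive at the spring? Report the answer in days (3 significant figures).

70900 days

Total head drop ΔH = 260.98 − 259.91 = 1.07 m
Continuity: the same q passes through each zone, so ΔH = q·Σ(L_j/K_j) — the zones act as resistances in series.
Σ(L/K) = 557/2.69 + 419/26.5 = 207.1 + 15.81 = 222.9 d
q = ΔH / Σ(L/K) = 1.07 / 222.9 = 0.004801 m/d (same in every zone)
Zone A: v = q/n = 0.004801/0.37 = 0.01298 m/d → t_A = 557/0.01298 = 42930 d
Zone B: v = q/n = 0.004801/0.32 = 0.01500 m/d → t_B = 419/0.01500 = 27930 d
Total t = 42930 + 27930 = 70860 d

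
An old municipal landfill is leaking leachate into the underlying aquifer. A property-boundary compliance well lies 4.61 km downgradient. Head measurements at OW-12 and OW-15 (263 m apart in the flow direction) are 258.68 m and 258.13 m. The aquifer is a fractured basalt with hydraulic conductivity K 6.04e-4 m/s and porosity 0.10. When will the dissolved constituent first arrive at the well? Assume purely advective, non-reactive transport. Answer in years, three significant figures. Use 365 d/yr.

11.6 years

Hydraulic gradient i = (258.68 − 258.13) / 263 = 0.55 / 263 = 0.002091
K = 6.04e-4 m/s × 86400 s/d = 52.19 m/d
Darcy flux q = K·i = 52.19 × 0.002091 = 0.1091 m/d
Average linear velocity = 0.1091 / 0.10 = 1.091 m/d
L = 4.61 km = 4610 m
t = L / v = 4610 / 1.091 = 4224 d
   = 4224 / 365 = 11.6 yr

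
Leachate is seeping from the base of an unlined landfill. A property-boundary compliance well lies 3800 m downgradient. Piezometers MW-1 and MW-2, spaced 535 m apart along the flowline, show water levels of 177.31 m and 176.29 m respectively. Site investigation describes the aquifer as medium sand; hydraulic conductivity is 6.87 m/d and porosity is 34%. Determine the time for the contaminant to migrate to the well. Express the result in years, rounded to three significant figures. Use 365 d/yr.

Hydraulic gradient i = (177.31 − 176.29) / 535 = 1.02 / 535 = 0.001907
Darcy flux q = K·i = 6.87 × 0.001907 = 0.01310 m/d
Seepage velocity v = q / n = 0.01310 / 0.34 = 0.03852 m/d
t = L / v = 3800 / 0.03852 = 98640 d
   = 98640 / 365 = 270 yr

270 years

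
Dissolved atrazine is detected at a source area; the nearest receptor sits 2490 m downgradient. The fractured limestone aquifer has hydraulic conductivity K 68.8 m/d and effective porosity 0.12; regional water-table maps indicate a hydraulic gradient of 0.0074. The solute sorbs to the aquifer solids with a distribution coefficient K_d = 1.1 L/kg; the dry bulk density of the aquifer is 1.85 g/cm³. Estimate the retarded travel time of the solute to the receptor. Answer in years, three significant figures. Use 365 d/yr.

28.9 years

q = Ki = 68.8 × 0.0074 = 0.5091 m/d
Average linear velocity = 0.5091 / 0.12 = 4.243 m/d
Retardation R = 1 + ρ_b·K_d/n = 1 + 1.85×1.1/0.12 = 17.96
Contaminant velocity v_c = v/R = 4.243/17.96 = 0.2363 m/d
t = L/v_c = 2490/0.2363 = 10540 d
   = 10540/365 = 28.9 yr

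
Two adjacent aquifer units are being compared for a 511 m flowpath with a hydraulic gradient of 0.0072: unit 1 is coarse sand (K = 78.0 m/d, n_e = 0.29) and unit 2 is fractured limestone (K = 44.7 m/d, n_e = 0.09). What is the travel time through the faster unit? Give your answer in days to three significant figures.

Unit 1 (coarse sand): v = 78.0×0.0072/0.29 = 1.937 m/d, t = 511/1.937 = 263.9 d
Unit 2 (fractured limestone): v = 44.7×0.0072/0.09 = 3.576 m/d, t = 511/3.576 = 142.9 d
Faster unit: t = 143 d

143 days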